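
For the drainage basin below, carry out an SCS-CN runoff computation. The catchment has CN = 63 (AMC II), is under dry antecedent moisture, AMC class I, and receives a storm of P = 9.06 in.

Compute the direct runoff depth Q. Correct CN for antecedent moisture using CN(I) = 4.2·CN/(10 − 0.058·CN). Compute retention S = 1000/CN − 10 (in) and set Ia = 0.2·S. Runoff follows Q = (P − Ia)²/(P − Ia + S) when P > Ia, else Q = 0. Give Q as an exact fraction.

Q = 171660233761/88595951850 in ≈ 1.938 in

Dry (AMC I): CN(I) = 4.2·63/(10 − 0.058·63) = (1323/5)/(3173/500) = 132300/3173 ≈ 41.696
S = 1000/(132300/3173) − 10 = 18500/1323 in ≈ 13.983 in
Initial abstraction Ia = S/5 = (18500/1323)/5 = 3700/1323 ≈ 2.797 in
Excess rainfall: 9.060 − 2.797 = 6.263 in; P > Ia so Q > 0
Q: (414319/66150)² ÷ (1339319/66150) = 171660233761/88595951850 in (≈ 1.938 in)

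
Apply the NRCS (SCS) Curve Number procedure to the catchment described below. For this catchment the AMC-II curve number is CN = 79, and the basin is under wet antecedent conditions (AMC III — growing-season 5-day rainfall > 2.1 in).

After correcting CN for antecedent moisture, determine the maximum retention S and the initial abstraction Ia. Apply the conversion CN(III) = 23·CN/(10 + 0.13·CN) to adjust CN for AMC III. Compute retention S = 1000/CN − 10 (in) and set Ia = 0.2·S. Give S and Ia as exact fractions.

S = 2100/1817 in ≈ 1.156 in; Ia = 420/1817 in ≈ 0.231 in

CN(III) from CN(II)=79: (23·79)/(10 + 0.13·79) = 181700/2027 ≈ 89.640
Max retention: S = 1000/(181700/2027) − 10 = 2100/1817 in (≈ 1.156 in)
Ia = 0.2S: 0.2·1.156 = 0.231 in (exactly 420/1817)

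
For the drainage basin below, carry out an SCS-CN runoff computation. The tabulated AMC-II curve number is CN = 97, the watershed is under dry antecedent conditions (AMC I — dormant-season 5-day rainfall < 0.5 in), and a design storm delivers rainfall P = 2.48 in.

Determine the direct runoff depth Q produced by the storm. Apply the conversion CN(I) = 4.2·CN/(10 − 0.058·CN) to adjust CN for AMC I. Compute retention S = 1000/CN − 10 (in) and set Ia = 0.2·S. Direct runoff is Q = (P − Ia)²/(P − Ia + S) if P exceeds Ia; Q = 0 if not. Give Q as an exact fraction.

Q = 784000802/442181775 in ≈ 1.773 in

CN(I) from CN(II)=97: (4.2·97)/(10 − 0.058·97) = 67900/729 ≈ 93.141
Max retention: S = 1000/(67900/729) − 10 = 500/679 in (≈ 0.736 in)
Ia = 0.2·(500/679) = 100/679 in ≈ 0.147 in
P − Ia = 2.480 − 0.147 = 39598/16975 ≈ 2.333 in (> 0, runoff occurs)
Q = (39598/16975)²/((39598/16975) + 500/679) = (1568001604/288150625)/(52098/16975) = 784000802/442181775 in ≈ 1.773 in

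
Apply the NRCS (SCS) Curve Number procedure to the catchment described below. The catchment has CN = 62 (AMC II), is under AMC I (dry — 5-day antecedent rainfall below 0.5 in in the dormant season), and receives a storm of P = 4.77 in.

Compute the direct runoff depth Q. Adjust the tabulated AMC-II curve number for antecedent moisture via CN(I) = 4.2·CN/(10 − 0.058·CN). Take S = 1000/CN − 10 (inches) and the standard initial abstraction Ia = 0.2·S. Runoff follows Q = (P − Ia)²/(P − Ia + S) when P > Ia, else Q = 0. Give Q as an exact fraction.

Q = 14526757729/69691307700 in ≈ 0.208 in

Adjust CN=62 to AMC I: 4.2·62/(10 − 0.058·62) → (1302/5) ÷ (1601/250) = 65100/1601 ≈ 40.662
Retention S: 1000/CN − 10 with CN=40.662 → S = 9500/651 ≈ 14.593 in
Ia = 0.2S: 0.2·14.593 = 2.919 in (exactly 1900/651)
Excess rainfall: 4.770 − 2.919 = 1.851 in; P > Ia so Q > 0
Q: (120527/65100)² ÷ (1070527/65100) = 14526757729/69691307700 in (≈ 0.208 in)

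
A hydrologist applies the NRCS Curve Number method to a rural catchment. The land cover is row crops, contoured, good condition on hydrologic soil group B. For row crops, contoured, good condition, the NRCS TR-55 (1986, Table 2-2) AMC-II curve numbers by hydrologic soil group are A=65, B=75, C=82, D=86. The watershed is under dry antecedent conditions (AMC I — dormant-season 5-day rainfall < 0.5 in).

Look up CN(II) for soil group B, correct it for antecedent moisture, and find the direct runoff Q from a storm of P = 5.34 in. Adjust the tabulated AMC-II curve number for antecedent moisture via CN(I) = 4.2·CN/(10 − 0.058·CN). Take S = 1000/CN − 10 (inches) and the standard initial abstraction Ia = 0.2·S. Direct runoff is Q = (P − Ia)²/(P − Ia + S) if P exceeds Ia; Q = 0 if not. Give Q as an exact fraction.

Q = 139736041/115986150 in ≈ 1.205 in

NRCS table: row crops, contoured, good condition, soil group B → CN(II) = 75
CN(I) from CN(II)=75: (4.2·75)/(10 − 0.058·75) = 6300/113 ≈ 55.752
Max retention: S = 1000/(6300/113) − 10 = 500/63 in (≈ 7.937 in)
Ia = 0.2S: 0.2·7.937 = 1.587 in (exactly 100/63)
Excess rainfall: 5.340 − 1.587 = 3.753 in; P > Ia so Q > 0
Q: (11821/3150)² ÷ (36821/3150) = 139736041/115986150 in (≈ 1.205 in)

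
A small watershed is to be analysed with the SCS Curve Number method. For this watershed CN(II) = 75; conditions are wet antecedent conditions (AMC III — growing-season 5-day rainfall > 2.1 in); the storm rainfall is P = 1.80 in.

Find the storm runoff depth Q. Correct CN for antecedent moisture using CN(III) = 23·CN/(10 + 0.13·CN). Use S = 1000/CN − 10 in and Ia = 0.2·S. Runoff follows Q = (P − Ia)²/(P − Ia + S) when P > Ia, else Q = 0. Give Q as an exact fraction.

CN(III) from CN(II)=75: (23·75)/(10 + 0.13·75) = 6900/79 ≈ 87.342
Max retention: S = 1000/(6900/79) − 10 = 100/69 in (≈ 1.449 in)
Initial abstraction Ia = S/5 = (100/69)/5 = 20/69 ≈ 0.290 in
Excess rainfall: 1.800 − 0.290 = 1.510 in; P > Ia so Q > 0
Q: (521/345)² ÷ (1021/345) = 271441/352245 in (≈ 0.771 in)

Q = 271441/352245 in ≈ 0.771 in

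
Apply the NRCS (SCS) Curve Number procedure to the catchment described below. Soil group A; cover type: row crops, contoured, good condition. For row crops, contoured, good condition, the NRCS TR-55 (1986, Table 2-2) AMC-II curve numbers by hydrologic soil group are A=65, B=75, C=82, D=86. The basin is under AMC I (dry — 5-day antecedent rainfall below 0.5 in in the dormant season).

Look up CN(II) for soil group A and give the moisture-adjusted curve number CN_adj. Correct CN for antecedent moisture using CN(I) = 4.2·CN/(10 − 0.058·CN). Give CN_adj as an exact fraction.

CN_adj = 3900/89 ≈ 43.820

NRCS table: row crops, contoured, good condition, soil group A → CN(II) = 65
Adjust CN=65 to AMC I: 4.2·65/(10 − 0.058·65) → 273 ÷ (623/100) = 3900/89 ≈ 43.820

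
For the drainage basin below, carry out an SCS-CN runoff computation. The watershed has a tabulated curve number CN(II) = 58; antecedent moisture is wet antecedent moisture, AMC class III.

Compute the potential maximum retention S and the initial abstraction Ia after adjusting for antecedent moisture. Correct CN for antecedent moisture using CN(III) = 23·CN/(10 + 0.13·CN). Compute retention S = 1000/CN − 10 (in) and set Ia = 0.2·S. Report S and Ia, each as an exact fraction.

CN(III) from CN(II)=58: (23·58)/(10 + 0.13·58) = 66700/877 ≈ 76.055
Max retention: S = 1000/(66700/877) − 10 = 2100/667 in (≈ 3.148 in)
Initial abstraction Ia = S/5 = (2100/667)/5 = 420/667 ≈ 0.630 in

S = 2100/667 in ≈ 3.148 in; Ia = 420/667 in ≈ 0.630 in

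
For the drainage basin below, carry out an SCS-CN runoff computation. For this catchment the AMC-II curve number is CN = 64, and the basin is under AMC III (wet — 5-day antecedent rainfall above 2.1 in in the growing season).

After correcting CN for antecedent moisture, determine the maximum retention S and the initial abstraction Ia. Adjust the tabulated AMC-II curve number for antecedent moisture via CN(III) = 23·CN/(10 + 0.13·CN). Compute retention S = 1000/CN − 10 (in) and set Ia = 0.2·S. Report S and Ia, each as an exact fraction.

Adjust CN=64 to AMC III: 23·64/(10 + 0.13·64) → 1472 ÷ (458/25) = 18400/229 ≈ 80.349
S = 1000/(18400/229) − 10 = 225/92 in ≈ 2.446 in
Initial abstraction Ia = S/5 = (225/92)/5 = 45/92 ≈ 0.489 in

S = 225/92 in ≈ 2.446 in; Ia = 45/92 in ≈ 0.489 in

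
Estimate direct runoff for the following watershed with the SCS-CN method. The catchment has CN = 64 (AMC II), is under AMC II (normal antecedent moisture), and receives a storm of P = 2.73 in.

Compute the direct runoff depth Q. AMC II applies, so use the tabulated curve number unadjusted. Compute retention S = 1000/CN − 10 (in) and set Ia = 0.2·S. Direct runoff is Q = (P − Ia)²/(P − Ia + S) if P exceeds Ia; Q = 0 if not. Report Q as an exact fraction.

Q = 34347/96400 in ≈ 0.356 in

CN(II) = 64; AMC II needs no correction.
Retention S: 1000/CN − 10 with CN=64.000 → S = 45/8 ≈ 5.625 in
Ia = 0.2S: 0.2·5.625 = 1.125 in (exactly 9/8)
Excess rainfall: 2.730 − 1.125 = 1.605 in; P > Ia so Q > 0
Q = (321/200)²/((321/200) + 45/8) = (103041/40000)/(723/100) = 34347/96400 in ≈ 0.356 in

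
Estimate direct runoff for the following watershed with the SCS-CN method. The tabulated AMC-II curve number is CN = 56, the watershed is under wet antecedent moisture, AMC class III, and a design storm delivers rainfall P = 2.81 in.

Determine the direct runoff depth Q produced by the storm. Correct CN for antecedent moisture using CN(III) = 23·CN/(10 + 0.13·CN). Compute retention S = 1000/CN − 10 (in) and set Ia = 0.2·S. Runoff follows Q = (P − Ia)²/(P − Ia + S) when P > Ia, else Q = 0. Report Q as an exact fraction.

Q = 1172446081/1436780100 in ≈ 0.816 in

Adjust CN=56 to AMC III: 23·56/(10 + 0.13·56) → 1288 ÷ (432/25) = 4025/54 ≈ 74.537
Max retention: S = 1000/(4025/54) − 10 = 550/161 in (≈ 3.416 in)
Ia = 0.2S: 0.2·3.416 = 0.683 in (exactly 110/161)
P − Ia = 2.810 − 0.683 = 34241/16100 ≈ 2.127 in (> 0, runoff occurs)
Q = (34241/16100)²/((34241/16100) + 550/161) = (1172446081/259210000)/(89241/16100) = 1172446081/1436780100 in ≈ 0.816 in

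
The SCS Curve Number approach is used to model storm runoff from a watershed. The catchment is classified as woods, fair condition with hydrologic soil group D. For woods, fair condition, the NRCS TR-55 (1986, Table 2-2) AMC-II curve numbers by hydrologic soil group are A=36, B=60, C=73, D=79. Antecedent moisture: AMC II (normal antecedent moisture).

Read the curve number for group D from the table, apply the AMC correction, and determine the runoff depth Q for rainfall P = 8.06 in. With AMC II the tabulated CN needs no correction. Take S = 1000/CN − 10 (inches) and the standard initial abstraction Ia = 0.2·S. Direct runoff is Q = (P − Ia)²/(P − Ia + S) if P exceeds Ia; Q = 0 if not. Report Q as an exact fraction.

NRCS table: woods, fair condition, soil group D → CN(II) = 79
CN(II) = 79; AMC II needs no correction.
S = 1000/79 − 10 = 210/79 in ≈ 2.658 in
Initial abstraction Ia = S/5 = (210/79)/5 = 42/79 ≈ 0.532 in
Since P=8.060 > Ia=0.532: effective rainfall P−Ia = 29737/3950 in
Q: (29737/3950)² ÷ (40237/3950) = 884289169/158936150 in (≈ 5.564 in)

Q = 884289169/158936150 in ≈ 5.564 in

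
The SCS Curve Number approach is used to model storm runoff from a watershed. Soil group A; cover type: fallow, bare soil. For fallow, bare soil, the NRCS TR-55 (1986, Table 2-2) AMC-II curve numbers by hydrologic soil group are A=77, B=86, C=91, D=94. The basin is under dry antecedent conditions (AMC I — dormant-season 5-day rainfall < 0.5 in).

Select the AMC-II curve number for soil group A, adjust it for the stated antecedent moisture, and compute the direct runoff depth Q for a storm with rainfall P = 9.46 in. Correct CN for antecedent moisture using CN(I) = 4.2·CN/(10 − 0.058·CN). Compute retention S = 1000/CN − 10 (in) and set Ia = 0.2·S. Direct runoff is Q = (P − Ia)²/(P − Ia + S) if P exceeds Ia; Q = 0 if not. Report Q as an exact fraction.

Q = 422293325281/99028394850 in ≈ 4.264 in

NRCS table: fallow, bare soil, soil group A → CN(II) = 77
CN(I) from CN(II)=77: (4.2·77)/(10 − 0.058·77) = 161700/2767 ≈ 58.439
Retention S: 1000/CN − 10 with CN=58.439 → S = 11500/1617 ≈ 7.112 in
Initial abstraction Ia = S/5 = (11500/1617)/5 = 2300/1617 ≈ 1.422 in
P − Ia = 9.460 − 1.422 = 649841/80850 ≈ 8.038 in (> 0, runoff occurs)
Q = (649841/80850)²/((649841/80850) + 11500/1617) = (422293325281/6536722500)/(1224841/80850) = 422293325281/99028394850 in ≈ 4.264 in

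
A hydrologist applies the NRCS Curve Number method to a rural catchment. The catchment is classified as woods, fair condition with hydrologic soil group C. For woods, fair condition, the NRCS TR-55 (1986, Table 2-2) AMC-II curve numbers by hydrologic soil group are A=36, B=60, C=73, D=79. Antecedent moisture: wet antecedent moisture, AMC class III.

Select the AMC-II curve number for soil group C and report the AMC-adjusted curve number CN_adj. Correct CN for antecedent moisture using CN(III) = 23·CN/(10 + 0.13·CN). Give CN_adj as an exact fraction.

NRCS table: woods, fair condition, soil group C → CN(II) = 73
CN(III) from CN(II)=73: (23·73)/(10 + 0.13·73) = 167900/1949 ≈ 86.147

CN_adj = 167900/1949 ≈ 86.147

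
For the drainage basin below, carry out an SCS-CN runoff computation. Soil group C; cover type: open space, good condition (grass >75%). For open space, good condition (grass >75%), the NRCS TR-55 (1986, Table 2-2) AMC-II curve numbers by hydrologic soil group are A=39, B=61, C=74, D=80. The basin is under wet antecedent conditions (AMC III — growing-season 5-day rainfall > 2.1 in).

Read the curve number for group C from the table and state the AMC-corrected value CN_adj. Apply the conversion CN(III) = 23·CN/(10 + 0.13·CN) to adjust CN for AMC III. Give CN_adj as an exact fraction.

NRCS table: open space, good condition (grass >75%), soil group C → CN(II) = 74
Wet (AMC III): CN(III) = 23·74/(10 + 0.13·74) = 1702/(981/50) = 85100/981 ≈ 86.748

CN_adj = 85100/981 ≈ 86.748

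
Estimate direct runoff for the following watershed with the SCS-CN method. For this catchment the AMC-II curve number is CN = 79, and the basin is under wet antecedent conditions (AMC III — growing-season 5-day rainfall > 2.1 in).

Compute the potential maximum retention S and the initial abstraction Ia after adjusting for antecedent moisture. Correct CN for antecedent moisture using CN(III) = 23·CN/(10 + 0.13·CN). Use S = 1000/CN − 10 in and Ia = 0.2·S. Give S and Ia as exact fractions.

CN(III) from CN(II)=79: (23·79)/(10 + 0.13·79) = 181700/2027 ≈ 89.640
Max retention: S = 1000/(181700/2027) − 10 = 2100/1817 in (≈ 1.156 in)
Initial abstraction Ia = S/5 = (2100/1817)/5 = 420/1817 ≈ 0.231 in

S = 2100/1817 in ≈ 1.156 in; Ia = 420/1817 in ≈ 0.231 in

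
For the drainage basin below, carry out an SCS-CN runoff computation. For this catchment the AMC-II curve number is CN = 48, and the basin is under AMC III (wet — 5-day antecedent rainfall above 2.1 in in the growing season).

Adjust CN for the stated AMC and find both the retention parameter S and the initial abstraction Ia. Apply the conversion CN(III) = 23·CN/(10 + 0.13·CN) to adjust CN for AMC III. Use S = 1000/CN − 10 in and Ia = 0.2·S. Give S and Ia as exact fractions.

Adjust CN=48 to AMC III: 23·48/(10 + 0.13·48) → 1104 ÷ (406/25) = 13800/203 ≈ 67.980
S = 1000/(13800/203) − 10 = 325/69 in ≈ 4.710 in
Ia = 0.2S: 0.2·4.710 = 0.942 in (exactly 65/69)

S = 325/69 in ≈ 4.710 in; Ia = 65/69 in ≈ 0.942 in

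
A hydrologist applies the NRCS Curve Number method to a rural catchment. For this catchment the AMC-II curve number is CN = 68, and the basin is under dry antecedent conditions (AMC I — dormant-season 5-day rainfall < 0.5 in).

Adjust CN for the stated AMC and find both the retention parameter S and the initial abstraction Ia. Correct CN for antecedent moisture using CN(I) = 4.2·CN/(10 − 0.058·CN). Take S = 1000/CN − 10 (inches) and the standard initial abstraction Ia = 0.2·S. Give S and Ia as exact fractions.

CN(I) from CN(II)=68: (4.2·68)/(10 − 0.058·68) = 35700/757 ≈ 47.160
Max retention: S = 1000/(35700/757) − 10 = 4000/357 in (≈ 11.204 in)
Initial abstraction Ia = S/5 = (4000/357)/5 = 800/357 ≈ 2.241 in

S = 4000/357 in ≈ 11.204 in; Ia = 800/357 in ≈ 2.241 in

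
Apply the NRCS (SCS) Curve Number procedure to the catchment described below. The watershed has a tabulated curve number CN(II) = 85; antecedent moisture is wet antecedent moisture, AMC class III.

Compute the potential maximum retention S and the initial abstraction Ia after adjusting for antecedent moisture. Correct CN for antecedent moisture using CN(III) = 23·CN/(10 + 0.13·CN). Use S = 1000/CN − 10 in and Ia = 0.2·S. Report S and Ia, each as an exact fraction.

Wet (AMC III): CN(III) = 23·85/(10 + 0.13·85) = 1955/(421/20) = 39100/421 ≈ 92.874
Retention S: 1000/CN − 10 with CN=92.874 → S = 300/391 ≈ 0.767 in
Ia = 0.2S: 0.2·0.767 = 0.153 in (exactly 60/391)

S = 300/391 in ≈ 0.767 in; Ia = 60/391 in ≈ 0.153 in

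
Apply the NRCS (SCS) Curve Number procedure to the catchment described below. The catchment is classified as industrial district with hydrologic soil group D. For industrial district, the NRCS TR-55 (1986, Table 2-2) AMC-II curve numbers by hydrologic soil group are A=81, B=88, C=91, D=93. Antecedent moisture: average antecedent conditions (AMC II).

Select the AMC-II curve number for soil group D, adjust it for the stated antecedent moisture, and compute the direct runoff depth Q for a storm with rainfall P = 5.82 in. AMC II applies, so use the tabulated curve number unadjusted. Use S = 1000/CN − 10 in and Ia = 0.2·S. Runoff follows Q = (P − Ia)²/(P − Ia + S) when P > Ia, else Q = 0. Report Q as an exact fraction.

NRCS table: industrial district, soil group D → CN(II) = 93
Average conditions: CN = 93 (no AMC adjustment).
Retention S: 1000/CN − 10 with CN=93.000 → S = 70/93 ≈ 0.753 in
Initial abstraction Ia = S/5 = (70/93)/5 = 14/93 ≈ 0.151 in
Excess rainfall: 5.820 − 0.151 = 5.669 in; P > Ia so Q > 0
Runoff Q = (P−Ia)²/(P−Ia+S) = (5.669)²/(5.669+0.753) = 695007769/138862950 ≈ 5.005 in

Q = 695007769/138862950 in ≈ 5.005 in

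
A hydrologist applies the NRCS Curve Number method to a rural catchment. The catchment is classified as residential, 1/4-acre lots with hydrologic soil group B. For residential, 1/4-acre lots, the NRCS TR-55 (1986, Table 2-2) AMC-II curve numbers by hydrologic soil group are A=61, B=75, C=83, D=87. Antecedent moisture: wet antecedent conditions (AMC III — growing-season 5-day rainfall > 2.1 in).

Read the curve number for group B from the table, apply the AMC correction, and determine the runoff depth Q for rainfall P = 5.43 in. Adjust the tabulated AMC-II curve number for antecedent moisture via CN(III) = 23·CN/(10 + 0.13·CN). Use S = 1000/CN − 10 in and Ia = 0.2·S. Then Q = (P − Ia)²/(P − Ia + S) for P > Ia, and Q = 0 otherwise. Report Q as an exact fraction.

NRCS table: residential, 1/4-acre lots, soil group B → CN(II) = 75
CN(III) from CN(II)=75: (23·75)/(10 + 0.13·75) = 6900/79 ≈ 87.342
S = 1000/(6900/79) − 10 = 100/69 in ≈ 1.449 in
Initial abstraction Ia = S/5 = (100/69)/5 = 20/69 ≈ 0.290 in
P − Ia = 5.430 − 0.290 = 35467/6900 ≈ 5.140 in (> 0, runoff occurs)
Q = (35467/6900)²/((35467/6900) + 100/69) = (1257908089/47610000)/(45467/6900) = 1257908089/313722300 in ≈ 4.010 in

Q = 1257908089/313722300 in ≈ 4.010 in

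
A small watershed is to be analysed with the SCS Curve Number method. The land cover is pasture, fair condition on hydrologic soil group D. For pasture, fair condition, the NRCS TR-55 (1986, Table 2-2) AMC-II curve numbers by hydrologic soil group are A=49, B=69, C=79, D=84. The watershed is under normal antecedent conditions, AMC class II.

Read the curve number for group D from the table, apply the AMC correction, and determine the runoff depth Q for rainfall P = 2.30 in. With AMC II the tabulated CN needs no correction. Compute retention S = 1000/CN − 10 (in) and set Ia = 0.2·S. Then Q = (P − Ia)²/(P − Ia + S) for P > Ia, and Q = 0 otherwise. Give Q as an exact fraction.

Q = 162409/168630 in ≈ 0.963 in

NRCS table: pasture, fair condition, soil group D → CN(II) = 84
AMC II — tabulated CN = 84 applies directly.
S = 1000/84 − 10 = 40/21 in ≈ 1.905 in
Ia = 0.2·(40/21) = 8/21 in ≈ 0.381 in
Since P=2.300 > Ia=0.381: effective rainfall P−Ia = 403/210 in
Runoff Q = (P−Ia)²/(P−Ia+S) = (1.919)²/(1.919+1.905) = 162409/168630 ≈ 0.963 in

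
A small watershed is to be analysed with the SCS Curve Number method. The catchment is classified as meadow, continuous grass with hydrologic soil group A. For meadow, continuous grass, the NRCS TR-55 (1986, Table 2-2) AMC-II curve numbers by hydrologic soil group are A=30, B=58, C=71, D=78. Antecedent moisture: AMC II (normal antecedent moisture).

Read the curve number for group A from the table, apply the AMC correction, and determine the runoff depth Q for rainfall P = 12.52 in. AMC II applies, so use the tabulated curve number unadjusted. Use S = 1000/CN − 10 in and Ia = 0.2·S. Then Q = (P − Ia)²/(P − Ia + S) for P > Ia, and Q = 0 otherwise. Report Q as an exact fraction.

NRCS table: meadow, continuous grass, soil group A → CN(II) = 30
AMC II — tabulated CN = 30 applies directly.
Retention S: 1000/CN − 10 with CN=30.000 → S = 70/3 ≈ 23.333 in
Ia = 0.2S: 0.2·23.333 = 4.667 in (exactly 14/3)
Since P=12.520 > Ia=4.667: effective rainfall P−Ia = 589/75 in
Runoff Q = (P−Ia)²/(P−Ia+S) = (7.853)²/(7.853+23.333) = 346921/175425 ≈ 1.978 in

Q = 346921/175425 in ≈ 1.978 in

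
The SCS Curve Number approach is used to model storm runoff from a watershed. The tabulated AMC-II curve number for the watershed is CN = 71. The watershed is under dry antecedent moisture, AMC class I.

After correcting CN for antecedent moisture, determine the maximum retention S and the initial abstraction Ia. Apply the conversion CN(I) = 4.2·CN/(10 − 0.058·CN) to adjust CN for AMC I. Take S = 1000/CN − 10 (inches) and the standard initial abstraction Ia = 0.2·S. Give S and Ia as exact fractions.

Adjust CN=71 to AMC I: 4.2·71/(10 − 0.058·71) → (1491/5) ÷ (2941/500) = 149100/2941 ≈ 50.697
Retention S: 1000/CN − 10 with CN=50.697 → S = 14500/1491 ≈ 9.725 in
Initial abstraction Ia = S/5 = (14500/1491)/5 = 2900/1491 ≈ 1.945 in

S = 14500/1491 in ≈ 9.725 in; Ia = 2900/1491 in ≈ 1.945 in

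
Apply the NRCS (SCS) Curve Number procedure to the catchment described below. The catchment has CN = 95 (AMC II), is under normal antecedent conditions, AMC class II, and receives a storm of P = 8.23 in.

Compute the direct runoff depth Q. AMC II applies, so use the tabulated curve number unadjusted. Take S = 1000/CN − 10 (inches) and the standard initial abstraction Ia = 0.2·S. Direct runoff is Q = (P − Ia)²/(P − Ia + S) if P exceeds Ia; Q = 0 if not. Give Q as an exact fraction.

Q = 238300969/31230300 in ≈ 7.630 in

CN(II) = 95; AMC II needs no correction.
Retention S: 1000/CN − 10 with CN=95.000 → S = 10/19 ≈ 0.526 in
Ia = 0.2S: 0.2·0.526 = 0.105 in (exactly 2/19)
Since P=8.230 > Ia=0.105: effective rainfall P−Ia = 15437/1900 in
Q = (15437/1900)²/((15437/1900) + 10/19) = (238300969/3610000)/(16437/1900) = 238300969/31230300 in ≈ 7.630 in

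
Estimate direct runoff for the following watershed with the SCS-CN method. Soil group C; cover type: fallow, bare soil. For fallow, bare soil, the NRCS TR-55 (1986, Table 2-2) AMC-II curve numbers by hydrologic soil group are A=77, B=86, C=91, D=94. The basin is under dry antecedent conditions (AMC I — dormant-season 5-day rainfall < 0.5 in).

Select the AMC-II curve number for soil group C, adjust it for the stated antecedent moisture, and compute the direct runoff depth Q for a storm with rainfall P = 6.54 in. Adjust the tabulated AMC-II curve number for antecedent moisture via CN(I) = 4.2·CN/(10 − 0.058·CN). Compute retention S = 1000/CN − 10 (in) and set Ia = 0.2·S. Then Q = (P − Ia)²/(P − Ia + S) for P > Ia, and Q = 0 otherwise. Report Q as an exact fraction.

NRCS table: fallow, bare soil, soil group C → CN(II) = 91
CN(I) from CN(II)=91: (4.2·91)/(10 − 0.058·91) = 63700/787 ≈ 80.940
Retention S: 1000/CN − 10 with CN=80.940 → S = 1500/637 ≈ 2.355 in
Initial abstraction Ia = S/5 = (1500/637)/5 = 300/637 ≈ 0.471 in
Excess rainfall: 6.540 − 0.471 = 6.069 in; P > Ia so Q > 0
Q = (193299/31850)²/((193299/31850) + 1500/637) = (37364503401/1014422500)/(268299/31850) = 4151611489/949480350 in ≈ 4.373 in

Q = 4151611489/949480350 in ≈ 4.373 in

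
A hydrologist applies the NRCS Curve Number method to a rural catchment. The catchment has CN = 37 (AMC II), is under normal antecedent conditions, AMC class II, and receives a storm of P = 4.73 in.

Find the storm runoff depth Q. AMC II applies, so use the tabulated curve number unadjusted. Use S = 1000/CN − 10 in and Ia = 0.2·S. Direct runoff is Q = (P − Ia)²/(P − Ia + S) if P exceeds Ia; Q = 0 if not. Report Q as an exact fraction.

CN(II) = 37; AMC II needs no correction.
Max retention: S = 1000/37 − 10 = 630/37 in (≈ 17.027 in)
Initial abstraction Ia = S/5 = (630/37)/5 = 126/37 ≈ 3.405 in
Excess rainfall: 4.730 − 3.405 = 1.325 in; P > Ia so Q > 0
Runoff Q = (P−Ia)²/(P−Ia+S) = (1.325)²/(1.325+17.027) = 24019801/251233700 ≈ 0.096 in

Q = 24019801/251233700 in ≈ 0.096 in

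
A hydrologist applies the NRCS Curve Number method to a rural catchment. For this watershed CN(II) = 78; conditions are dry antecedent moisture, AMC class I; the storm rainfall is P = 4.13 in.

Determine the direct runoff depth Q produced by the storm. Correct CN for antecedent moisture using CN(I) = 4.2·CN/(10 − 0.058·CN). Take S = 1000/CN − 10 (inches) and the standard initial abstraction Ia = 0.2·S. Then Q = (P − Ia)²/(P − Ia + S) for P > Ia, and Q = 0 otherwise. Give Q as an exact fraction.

Q = 52096693009/63738429300 in ≈ 0.817 in

Dry (AMC I): CN(I) = 4.2·78/(10 − 0.058·78) = (1638/5)/(1369/250) = 81900/1369 ≈ 59.825
S = 1000/(81900/1369) − 10 = 5500/819 in ≈ 6.716 in
Initial abstraction Ia = S/5 = (5500/819)/5 = 1100/819 ≈ 1.343 in
P − Ia = 4.130 − 1.343 = 228247/81900 ≈ 2.787 in (> 0, runoff occurs)
Runoff Q = (P−Ia)²/(P−Ia+S) = (2.787)²/(2.787+6.716) = 52096693009/63738429300 ≈ 0.817 in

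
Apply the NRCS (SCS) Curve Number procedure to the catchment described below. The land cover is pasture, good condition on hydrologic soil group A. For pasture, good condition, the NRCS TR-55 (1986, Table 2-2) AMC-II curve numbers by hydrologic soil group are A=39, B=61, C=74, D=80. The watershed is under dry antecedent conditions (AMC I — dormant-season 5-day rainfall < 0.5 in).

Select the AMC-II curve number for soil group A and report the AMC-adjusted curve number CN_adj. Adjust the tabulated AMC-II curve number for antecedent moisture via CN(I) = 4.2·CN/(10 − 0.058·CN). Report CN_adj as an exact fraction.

CN_adj = 81900/3869 ≈ 21.168

NRCS table: pasture, good condition, soil group A → CN(II) = 39
Dry (AMC I): CN(I) = 4.2·39/(10 − 0.058·39) = (819/5)/(3869/500) = 81900/3869 ≈ 21.168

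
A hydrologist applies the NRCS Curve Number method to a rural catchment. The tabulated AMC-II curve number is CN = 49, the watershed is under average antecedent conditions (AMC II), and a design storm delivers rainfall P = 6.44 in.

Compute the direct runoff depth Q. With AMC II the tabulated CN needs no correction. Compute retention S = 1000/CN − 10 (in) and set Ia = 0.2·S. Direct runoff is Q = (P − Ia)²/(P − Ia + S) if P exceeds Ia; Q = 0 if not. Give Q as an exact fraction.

Q = 28504921/22159025 in ≈ 1.286 in

CN(II) = 49; AMC II needs no correction.
Max retention: S = 1000/49 − 10 = 510/49 in (≈ 10.408 in)
Initial abstraction Ia = S/5 = (510/49)/5 = 102/49 ≈ 2.082 in
Since P=6.440 > Ia=2.082: effective rainfall P−Ia = 5339/1225 in
Q: (5339/1225)² ÷ (18089/1225) = 28504921/22159025 in (≈ 1.286 in)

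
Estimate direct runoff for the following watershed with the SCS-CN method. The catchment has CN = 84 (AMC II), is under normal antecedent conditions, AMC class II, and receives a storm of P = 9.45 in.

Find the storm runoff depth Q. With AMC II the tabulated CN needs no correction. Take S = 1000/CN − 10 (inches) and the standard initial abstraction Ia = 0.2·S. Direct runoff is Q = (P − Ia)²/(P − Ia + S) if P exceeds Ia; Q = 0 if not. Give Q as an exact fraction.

AMC II — tabulated CN = 84 applies directly.
Retention S: 1000/CN − 10 with CN=84.000 → S = 40/21 ≈ 1.905 in
Ia = 0.2S: 0.2·1.905 = 0.381 in (exactly 8/21)
Since P=9.450 > Ia=0.381: effective rainfall P−Ia = 3809/420 in
Runoff Q = (P−Ia)²/(P−Ia+S) = (9.069)²/(9.069+1.905) = 14508481/1935780 ≈ 7.495 in

Q = 14508481/1935780 in ≈ 7.495 in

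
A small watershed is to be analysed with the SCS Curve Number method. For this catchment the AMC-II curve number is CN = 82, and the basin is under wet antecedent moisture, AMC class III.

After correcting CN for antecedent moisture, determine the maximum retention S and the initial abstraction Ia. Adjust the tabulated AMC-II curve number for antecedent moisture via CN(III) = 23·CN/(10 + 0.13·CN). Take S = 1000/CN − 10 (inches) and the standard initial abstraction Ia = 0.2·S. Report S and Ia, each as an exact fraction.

S = 900/943 in ≈ 0.954 in; Ia = 180/943 in ≈ 0.191 in

Adjust CN=82 to AMC III: 23·82/(10 + 0.13·82) → 1886 ÷ (1033/50) = 94300/1033 ≈ 91.288
S = 1000/(94300/1033) − 10 = 900/943 in ≈ 0.954 in
Ia = 0.2·(900/943) = 180/943 in ≈ 0.191 in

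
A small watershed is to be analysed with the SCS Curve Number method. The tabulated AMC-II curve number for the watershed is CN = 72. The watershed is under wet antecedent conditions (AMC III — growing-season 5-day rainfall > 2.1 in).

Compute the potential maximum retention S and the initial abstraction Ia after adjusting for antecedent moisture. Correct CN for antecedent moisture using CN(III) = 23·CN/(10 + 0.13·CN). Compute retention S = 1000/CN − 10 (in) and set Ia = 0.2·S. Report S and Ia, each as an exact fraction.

CN(III) from CN(II)=72: (23·72)/(10 + 0.13·72) = 10350/121 ≈ 85.537
S = 1000/(10350/121) − 10 = 350/207 in ≈ 1.691 in
Ia = 0.2S: 0.2·1.691 = 0.338 in (exactly 70/207)

S = 350/207 in ≈ 1.691 in; Ia = 70/207 in ≈ 0.338 in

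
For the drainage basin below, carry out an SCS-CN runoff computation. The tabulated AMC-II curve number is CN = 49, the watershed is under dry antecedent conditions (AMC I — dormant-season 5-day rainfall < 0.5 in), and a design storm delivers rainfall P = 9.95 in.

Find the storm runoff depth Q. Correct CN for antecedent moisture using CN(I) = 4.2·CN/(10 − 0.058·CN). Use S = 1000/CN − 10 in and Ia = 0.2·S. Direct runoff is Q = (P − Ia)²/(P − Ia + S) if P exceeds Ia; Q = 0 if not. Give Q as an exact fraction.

Dry (AMC I): CN(I) = 4.2·49/(10 − 0.058·49) = (1029/5)/(3579/500) = 34300/1193 ≈ 28.751
Retention S: 1000/CN − 10 with CN=28.751 → S = 8500/343 ≈ 24.781 in
Ia = 0.2S: 0.2·24.781 = 4.956 in (exactly 1700/343)
P − Ia = 9.950 − 4.956 = 34257/6860 ≈ 4.994 in (> 0, runoff occurs)
Q = (34257/6860)²/((34257/6860) + 8500/343) = (1173542049/47059600)/(204257/6860) = 1173542049/1401203020 in ≈ 0.838 in

Q = 1173542049/1401203020 in ≈ 0.838 in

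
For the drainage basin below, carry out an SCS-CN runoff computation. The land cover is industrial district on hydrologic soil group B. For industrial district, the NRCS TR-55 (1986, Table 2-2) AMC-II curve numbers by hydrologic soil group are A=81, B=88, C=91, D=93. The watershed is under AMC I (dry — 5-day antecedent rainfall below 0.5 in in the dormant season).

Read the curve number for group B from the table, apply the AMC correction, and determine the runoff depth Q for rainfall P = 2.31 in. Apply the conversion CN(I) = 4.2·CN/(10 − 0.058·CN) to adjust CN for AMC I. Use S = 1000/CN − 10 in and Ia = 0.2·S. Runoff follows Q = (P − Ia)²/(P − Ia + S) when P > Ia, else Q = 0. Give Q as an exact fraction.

Q = 163507369/290959900 in ≈ 0.562 in

NRCS table: industrial district, soil group B → CN(II) = 88
Dry (AMC I): CN(I) = 4.2·88/(10 − 0.058·88) = (1848/5)/(612/125) = 3850/51 ≈ 75.490
Retention S: 1000/CN − 10 with CN=75.490 → S = 250/77 ≈ 3.247 in
Ia = 0.2·(250/77) = 50/77 in ≈ 0.649 in
Excess rainfall: 2.310 − 0.649 = 1.661 in; P > Ia so Q > 0
Q = (12787/7700)²/((12787/7700) + 250/77) = (163507369/59290000)/(37787/7700) = 163507369/290959900 in ≈ 0.562 in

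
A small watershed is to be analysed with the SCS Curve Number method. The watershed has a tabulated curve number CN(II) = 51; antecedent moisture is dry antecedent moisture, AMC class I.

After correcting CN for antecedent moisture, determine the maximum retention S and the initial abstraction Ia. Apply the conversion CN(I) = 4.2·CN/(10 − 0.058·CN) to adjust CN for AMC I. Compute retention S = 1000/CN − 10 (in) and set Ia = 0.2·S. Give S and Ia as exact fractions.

CN(I) from CN(II)=51: (4.2·51)/(10 − 0.058·51) = 15300/503 ≈ 30.417
S = 1000/(15300/503) − 10 = 3500/153 in ≈ 22.876 in
Ia = 0.2·(3500/153) = 700/153 in ≈ 4.575 in

S = 3500/153 in ≈ 22.876 in; Ia = 700/153 in ≈ 4.575 in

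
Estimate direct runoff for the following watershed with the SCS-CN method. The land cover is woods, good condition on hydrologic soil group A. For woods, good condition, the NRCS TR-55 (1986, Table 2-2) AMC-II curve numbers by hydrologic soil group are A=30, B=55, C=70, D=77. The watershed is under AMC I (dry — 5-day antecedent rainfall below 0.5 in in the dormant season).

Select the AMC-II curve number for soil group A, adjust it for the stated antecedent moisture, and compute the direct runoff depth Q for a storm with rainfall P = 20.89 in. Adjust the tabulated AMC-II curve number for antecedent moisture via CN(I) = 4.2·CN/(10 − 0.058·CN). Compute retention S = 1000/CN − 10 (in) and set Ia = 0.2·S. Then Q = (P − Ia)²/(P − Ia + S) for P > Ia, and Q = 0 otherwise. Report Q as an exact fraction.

NRCS table: woods, good condition, soil group A → CN(II) = 30
Dry (AMC I): CN(I) = 4.2·30/(10 − 0.058·30) = 126/(413/50) = 900/59 ≈ 15.254
Max retention: S = 1000/(900/59) − 10 = 500/9 in (≈ 55.556 in)
Ia = 0.2·(500/9) = 100/9 in ≈ 11.111 in
Excess rainfall: 20.890 − 11.111 = 9.779 in; P > Ia so Q > 0
Runoff Q = (P−Ia)²/(P−Ia+S) = (9.779)²/(9.779+55.556) = 77457601/52920900 ≈ 1.464 in

Q = 77457601/52920900 in ≈ 1.464 in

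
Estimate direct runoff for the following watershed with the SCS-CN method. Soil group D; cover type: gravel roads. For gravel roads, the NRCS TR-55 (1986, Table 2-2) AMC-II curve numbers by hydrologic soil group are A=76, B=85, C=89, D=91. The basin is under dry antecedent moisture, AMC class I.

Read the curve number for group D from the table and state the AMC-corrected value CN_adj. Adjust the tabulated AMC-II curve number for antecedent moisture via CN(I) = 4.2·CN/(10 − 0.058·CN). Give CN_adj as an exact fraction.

CN_adj = 63700/787 ≈ 80.940

NRCS table: gravel roads, soil group D → CN(II) = 91
Dry (AMC I): CN(I) = 4.2·91/(10 − 0.058·91) = (1911/5)/(2361/500) = 63700/787 ≈ 80.940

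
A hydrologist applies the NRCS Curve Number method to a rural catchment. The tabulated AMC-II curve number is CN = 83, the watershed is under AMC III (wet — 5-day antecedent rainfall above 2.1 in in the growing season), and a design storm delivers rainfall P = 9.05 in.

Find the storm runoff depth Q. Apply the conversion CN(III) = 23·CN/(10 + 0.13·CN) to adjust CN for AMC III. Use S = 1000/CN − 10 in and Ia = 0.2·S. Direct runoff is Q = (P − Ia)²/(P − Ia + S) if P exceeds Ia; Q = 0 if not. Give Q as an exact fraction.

Q = 114737335441/14230793220 in ≈ 8.063 in

CN(III) from CN(II)=83: (23·83)/(10 + 0.13·83) = 190900/2079 ≈ 91.823
Retention S: 1000/CN − 10 with CN=91.823 → S = 1700/1909 ≈ 0.891 in
Ia = 0.2S: 0.2·0.891 = 0.178 in (exactly 340/1909)
P − Ia = 9.050 − 0.178 = 338729/38180 ≈ 8.872 in (> 0, runoff occurs)
Runoff Q = (P−Ia)²/(P−Ia+S) = (8.872)²/(8.872+0.891) = 114737335441/14230793220 ≈ 8.063 in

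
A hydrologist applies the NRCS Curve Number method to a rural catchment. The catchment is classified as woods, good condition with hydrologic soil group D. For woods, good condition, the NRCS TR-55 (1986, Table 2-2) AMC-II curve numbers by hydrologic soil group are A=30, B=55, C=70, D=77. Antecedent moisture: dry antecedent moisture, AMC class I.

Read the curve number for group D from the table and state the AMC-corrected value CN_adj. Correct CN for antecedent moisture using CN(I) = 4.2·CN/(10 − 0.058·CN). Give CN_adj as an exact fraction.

NRCS table: woods, good condition, soil group D → CN(II) = 77
CN(I) from CN(II)=77: (4.2·77)/(10 − 0.058·77) = 161700/2767 ≈ 58.439

CN_adj = 161700/2767 ≈ 58.439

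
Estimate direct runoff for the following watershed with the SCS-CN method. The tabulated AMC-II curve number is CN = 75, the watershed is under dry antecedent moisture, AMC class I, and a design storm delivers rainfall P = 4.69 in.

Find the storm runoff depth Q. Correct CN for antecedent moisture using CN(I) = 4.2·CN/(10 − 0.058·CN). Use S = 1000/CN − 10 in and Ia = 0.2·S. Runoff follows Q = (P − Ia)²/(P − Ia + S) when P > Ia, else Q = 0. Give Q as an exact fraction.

CN(I) from CN(II)=75: (4.2·75)/(10 − 0.058·75) = 6300/113 ≈ 55.752
Max retention: S = 1000/(6300/113) − 10 = 500/63 in (≈ 7.937 in)
Ia = 0.2S: 0.2·7.937 = 1.587 in (exactly 100/63)
Excess rainfall: 4.690 − 1.587 = 3.103 in; P > Ia so Q > 0
Q = (19547/6300)²/((19547/6300) + 500/63) = (382085209/39690000)/(69547/6300) = 382085209/438146100 in ≈ 0.872 in

Q = 382085209/438146100 in ≈ 0.872 in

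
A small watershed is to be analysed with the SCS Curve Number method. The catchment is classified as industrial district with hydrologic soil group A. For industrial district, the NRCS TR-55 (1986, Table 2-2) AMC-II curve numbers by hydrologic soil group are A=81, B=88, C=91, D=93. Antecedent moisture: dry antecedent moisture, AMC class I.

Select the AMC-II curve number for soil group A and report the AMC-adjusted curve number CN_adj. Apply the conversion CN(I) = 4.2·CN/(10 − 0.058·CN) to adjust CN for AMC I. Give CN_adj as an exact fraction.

NRCS table: industrial district, soil group A → CN(II) = 81
Dry (AMC I): CN(I) = 4.2·81/(10 − 0.058·81) = (1701/5)/(2651/500) = 170100/2651 ≈ 64.164

CN_adj = 170100/2651 ≈ 64.164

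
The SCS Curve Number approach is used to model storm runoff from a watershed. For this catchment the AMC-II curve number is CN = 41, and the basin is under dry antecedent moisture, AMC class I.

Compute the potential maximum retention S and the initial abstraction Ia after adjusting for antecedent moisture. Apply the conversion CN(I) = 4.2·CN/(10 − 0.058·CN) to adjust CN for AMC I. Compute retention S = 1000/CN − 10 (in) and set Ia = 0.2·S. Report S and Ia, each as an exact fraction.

Adjust CN=41 to AMC I: 4.2·41/(10 − 0.058·41) → (861/5) ÷ (3811/500) = 86100/3811 ≈ 22.592
S = 1000/(86100/3811) − 10 = 29500/861 in ≈ 34.262 in
Ia = 0.2S: 0.2·34.262 = 6.852 in (exactly 5900/861)

S = 29500/861 in ≈ 34.262 in; Ia = 5900/861 in ≈ 6.852 in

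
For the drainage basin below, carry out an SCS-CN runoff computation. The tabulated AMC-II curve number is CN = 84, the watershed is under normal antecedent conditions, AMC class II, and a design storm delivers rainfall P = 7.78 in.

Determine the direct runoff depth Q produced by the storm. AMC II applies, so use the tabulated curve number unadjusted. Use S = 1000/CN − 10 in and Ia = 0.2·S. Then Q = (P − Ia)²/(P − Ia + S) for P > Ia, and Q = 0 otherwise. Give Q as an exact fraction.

AMC II — tabulated CN = 84 applies directly.
S = 1000/84 − 10 = 40/21 in ≈ 1.905 in
Ia = 0.2S: 0.2·1.905 = 0.381 in (exactly 8/21)
Since P=7.780 > Ia=0.381: effective rainfall P−Ia = 7769/1050 in
Runoff Q = (P−Ia)²/(P−Ia+S) = (7.399)²/(7.399+1.905) = 60357361/10257450 ≈ 5.884 in

Q = 60357361/10257450 in ≈ 5.884 in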